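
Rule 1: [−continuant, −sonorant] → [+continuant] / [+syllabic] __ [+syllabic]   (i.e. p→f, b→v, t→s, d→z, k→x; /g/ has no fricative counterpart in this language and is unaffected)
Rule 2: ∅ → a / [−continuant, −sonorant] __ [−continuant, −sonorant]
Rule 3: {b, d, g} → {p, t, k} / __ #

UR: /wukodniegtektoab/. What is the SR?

wuxodniegatekatoap

Rule 1 (intervocalic spirantization): /k/ is a stop between vowels /u/ and /o/, so it spirantizes to the fricative [x]. /wukodniegtektoab/ → wuxodniegtektoab.
Rule 2 (stop-cluster a-epenthesis): /g/ and /t/ form a stop–stop cluster, so [a] is inserted between them. /k/ and /t/ form a stop–stop cluster, so [a] is inserted between them. /wuxodniegtektoab/ → wuxodniegatekatoab.
Rule 3 (final devoicing): /b/ is a voiced stop in word-final position, so it devoices to [p]. /wuxodniegatekatoab/ → wuxodniegatekatoap.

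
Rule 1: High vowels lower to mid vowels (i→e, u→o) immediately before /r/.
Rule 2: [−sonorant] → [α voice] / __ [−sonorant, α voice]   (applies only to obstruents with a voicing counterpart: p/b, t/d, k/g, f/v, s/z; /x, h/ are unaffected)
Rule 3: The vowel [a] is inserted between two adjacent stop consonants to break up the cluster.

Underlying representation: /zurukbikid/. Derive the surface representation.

zorugabikid

Rule 1 (pre-rhotic lowering): /u/ is a high vowel immediately before /r/, so it lowers to [o]. /zurukbikid/ → zorukbikid.
Rule 2 (regressive voicing assimilation): /k/ precedes the voiced obstruent /b/, so it voices to [g] by assimilation. /zorukbikid/ → zorugbikid.
Rule 3 (stop-cluster a-epenthesis): /g/ and /b/ form a stop–stop cluster, so [a] is inserted between them. /zorugbikid/ → zorugabikid.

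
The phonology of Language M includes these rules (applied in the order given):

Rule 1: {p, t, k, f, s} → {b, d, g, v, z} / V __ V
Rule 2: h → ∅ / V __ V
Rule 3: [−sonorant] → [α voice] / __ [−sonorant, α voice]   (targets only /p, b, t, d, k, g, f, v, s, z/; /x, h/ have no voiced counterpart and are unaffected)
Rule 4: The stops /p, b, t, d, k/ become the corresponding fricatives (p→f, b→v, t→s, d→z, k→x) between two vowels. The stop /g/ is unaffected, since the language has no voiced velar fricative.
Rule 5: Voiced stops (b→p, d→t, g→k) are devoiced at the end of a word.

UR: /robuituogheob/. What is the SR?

rovuizuokheop

Rule 1 (intervocalic voicing): /t/ is a voiceless obstruent between vowels /i/ and /u/, so it voices to [d]. /robuituogheob/ → robuiduogheob.
Rule 2 (intervocalic h-deletion): no segment meets the environment; /robuiduogheob/ is unchanged.
Rule 3 (regressive voicing assimilation): /g/ precedes the voiceless obstruent /h/, so it devoices to [k] by assimilation. /robuiduogheob/ → robuiduokheob.
Rule 4 (intervocalic spirantization): /b/ is a stop between vowels /o/ and /u/, so it spirantizes to the fricative [v]. /d/ is a stop between vowels /i/ and /u/, so it spirantizes to the fricative [z]. /robuiduokheob/ → rovuizuokheob.
Rule 5 (final devoicing): /b/ is a voiced stop in word-final position, so it devoices to [p]. /rovuizuokheob/ → rovuizuokheop.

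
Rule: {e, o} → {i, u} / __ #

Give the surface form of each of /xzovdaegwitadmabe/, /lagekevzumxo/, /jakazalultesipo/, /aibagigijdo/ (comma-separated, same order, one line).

xzovdaegwitadmabi, lagekevzumxu, jakazalultesipu, aibagigijdu

/xzovdaegwitadmabe/: /e/ is a mid vowel in word-final position, so it raises to [i]. → [xzovdaegwitadmabi].
/lagekevzumxo/: /o/ is a mid vowel in word-final position, so it raises to [u]. → [lagekevzumxu].
/jakazalultesipo/: /o/ is a mid vowel in word-final position, so it raises to [u]. → [jakazalultesipu].
/aibagigijdo/: /o/ is a mid vowel in word-final position, so it raises to [u]. → [aibagigijdu].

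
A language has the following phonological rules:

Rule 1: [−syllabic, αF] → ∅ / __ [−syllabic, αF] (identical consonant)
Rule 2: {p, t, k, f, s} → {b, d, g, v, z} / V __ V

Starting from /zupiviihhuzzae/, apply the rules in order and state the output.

Rule 1 (degemination): /hh/ is a geminate; the first /h/ deletes. /zz/ is a geminate; the first /z/ deletes. /zupiviihhuzzae/ → zupiviihuzae.
Rule 2 (intervocalic voicing): /p/ is a voiceless obstruent between vowels /u/ and /i/, so it voices to [b]. /zupiviihuzae/ → zubiviihuzae.

zubiviihuzae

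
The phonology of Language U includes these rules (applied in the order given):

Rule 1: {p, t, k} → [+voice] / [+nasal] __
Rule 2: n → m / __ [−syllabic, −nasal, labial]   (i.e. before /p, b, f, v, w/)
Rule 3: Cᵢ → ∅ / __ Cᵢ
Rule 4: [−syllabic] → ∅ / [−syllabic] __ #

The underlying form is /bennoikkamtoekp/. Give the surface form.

Rule 1 (post-nasal voicing): /t/ is a voiceless stop immediately after the nasal /m/, so it voices to [d]. /bennoikkamtoekp/ → bennoikkamdoekp.
Rule 2 (nasal place assimilation): no segment meets the environment; /bennoikkamdoekp/ is unchanged.
Rule 3 (degemination): /nn/ is a geminate; the first /n/ deletes. /kk/ is a geminate; the first /k/ deletes. /bennoikkamdoekp/ → benoikamdoekp.
Rule 4 (final cluster simplification): /p/ is the second consonant of a word-final cluster /kp/, so it deletes. /benoikamdoekp/ → benoikamdoek.

benoikamdoek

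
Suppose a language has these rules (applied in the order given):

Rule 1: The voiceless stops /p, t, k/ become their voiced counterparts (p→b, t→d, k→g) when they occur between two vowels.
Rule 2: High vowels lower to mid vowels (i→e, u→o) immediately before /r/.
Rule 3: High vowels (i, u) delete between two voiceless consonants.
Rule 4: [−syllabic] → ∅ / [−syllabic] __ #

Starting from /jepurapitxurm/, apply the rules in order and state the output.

Rule 1 (intervocalic voicing): /p/ is a voiceless stop between vowels /e/ and /u/, so it voices to [b]. /p/ is a voiceless stop between vowels /a/ and /i/, so it voices to [b]. /jepurapitxurm/ → jeburabitxurm.
Rule 2 (pre-rhotic lowering): /u/ is a high vowel immediately before /r/, so it lowers to [o]. /u/ is a high vowel immediately before /r/, so it lowers to [o]. /jeburabitxurm/ → jeborabitxorm.
Rule 3 (high vowel syncope): no segment meets the environment; /jeborabitxorm/ is unchanged.
Rule 4 (final cluster simplification): /m/ is the second consonant of a word-final cluster /rm/, so it deletes. /jeborabitxorm/ → jeborabitxor.

jeborabitxor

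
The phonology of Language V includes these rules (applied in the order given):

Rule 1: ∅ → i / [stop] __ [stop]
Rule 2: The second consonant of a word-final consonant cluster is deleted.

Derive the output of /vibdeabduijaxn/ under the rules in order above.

Rule 1 (stop-cluster i-epenthesis): /b/ and /d/ form a stop–stop cluster, so [i] is inserted between them. /b/ and /d/ form a stop–stop cluster, so [i] is inserted between them. /vibdeabduijaxn/ → vibideabiduijaxn.
Rule 2 (final cluster simplification): /n/ is the second consonant of a word-final cluster /xn/, so it deletes. /vibideabiduijaxn/ → vibideabiduijax.

vibideabiduijax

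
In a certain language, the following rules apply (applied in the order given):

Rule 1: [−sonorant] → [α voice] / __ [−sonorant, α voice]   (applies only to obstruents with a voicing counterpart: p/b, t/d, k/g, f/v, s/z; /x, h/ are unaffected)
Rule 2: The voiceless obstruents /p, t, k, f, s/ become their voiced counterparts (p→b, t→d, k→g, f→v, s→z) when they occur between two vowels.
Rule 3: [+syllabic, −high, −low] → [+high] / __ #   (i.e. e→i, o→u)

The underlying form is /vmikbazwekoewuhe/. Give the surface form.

Rule 1 (regressive voicing assimilation): /k/ precedes the voiced obstruent /b/, so it voices to [g] by assimilation. /vmikbazwekoewuhe/ → vmigbazwekoewuhe.
Rule 2 (intervocalic voicing): /k/ is a voiceless obstruent between vowels /e/ and /o/, so it voices to [g]. /vmigbazwekoewuhe/ → vmigbazwegoewuhe.
Rule 3 (final vowel raising): /e/ is a mid vowel in word-final position, so it raises to [i]. /vmigbazwegoewuhe/ → vmigbazwegoewuhi.

vmigbazwegoewuhi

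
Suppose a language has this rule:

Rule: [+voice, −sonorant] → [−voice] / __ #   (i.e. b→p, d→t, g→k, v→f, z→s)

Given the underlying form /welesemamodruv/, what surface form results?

/v/ is a voiced obstruent in word-final position, so it devoices to [f].
The other instance of /d/ does not occur in the required environment and remains unchanged.
Surface form: [welesemamodruf].

welesemamodruf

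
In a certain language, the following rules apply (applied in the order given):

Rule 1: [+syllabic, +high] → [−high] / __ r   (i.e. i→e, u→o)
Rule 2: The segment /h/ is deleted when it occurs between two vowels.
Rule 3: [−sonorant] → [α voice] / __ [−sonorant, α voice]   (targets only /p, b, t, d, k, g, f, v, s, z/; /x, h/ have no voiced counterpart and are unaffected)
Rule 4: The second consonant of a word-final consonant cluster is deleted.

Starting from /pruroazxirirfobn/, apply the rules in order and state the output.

proroasxererfob

Rule 1 (pre-rhotic lowering): /u/ is a high vowel immediately before /r/, so it lowers to [o]. /i/ is a high vowel immediately before /r/, so it lowers to [e]. /i/ is a high vowel immediately before /r/, so it lowers to [e]. /pruroazxirirfobn/ → proroazxererfobn.
Rule 2 (intervocalic h-deletion): no segment meets the environment; /proroazxererfobn/ is unchanged.
Rule 3 (regressive voicing assimilation): /z/ precedes the voiceless obstruent /x/, so it devoices to [s] by assimilation. /proroazxererfobn/ → proroasxererfobn.
Rule 4 (final cluster simplification): /n/ is the second consonant of a word-final cluster /bn/, so it deletes. /proroasxererfobn/ → proroasxererfob.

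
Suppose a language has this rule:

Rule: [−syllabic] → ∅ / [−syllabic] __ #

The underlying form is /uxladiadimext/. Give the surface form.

uxladiadimex

/t/ is the second consonant of a word-final cluster /xt/, so it deletes.
The other instances of /x/, /l/, /d/, /m/ do not occur in the required environment and remain unchanged.
Surface form: [uxladiadimex].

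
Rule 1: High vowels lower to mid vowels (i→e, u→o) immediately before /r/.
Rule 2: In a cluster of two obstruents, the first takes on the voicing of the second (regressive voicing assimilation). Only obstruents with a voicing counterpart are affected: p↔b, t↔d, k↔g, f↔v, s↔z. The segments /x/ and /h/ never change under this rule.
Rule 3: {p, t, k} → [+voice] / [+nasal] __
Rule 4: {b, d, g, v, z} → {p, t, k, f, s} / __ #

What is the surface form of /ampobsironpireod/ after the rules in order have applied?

Rule 1 (pre-rhotic lowering): /i/ is a high vowel immediately before /r/, so it lowers to [e]. /i/ is a high vowel immediately before /r/, so it lowers to [e]. /ampobsironpireod/ → ampobseronpereod.
Rule 2 (regressive voicing assimilation): /b/ precedes the voiceless obstruent /s/, so it devoices to [p] by assimilation. /ampobseronpereod/ → ampopseronpereod.
Rule 3 (post-nasal voicing): /p/ is a voiceless stop immediately after the nasal /m/, so it voices to [b]. /p/ is a voiceless stop immediately after the nasal /n/, so it voices to [b]. /ampopseronpereod/ → ambopseronbereod.
Rule 4 (final devoicing): /d/ is a voiced obstruent in word-final position, so it devoices to [t]. /ambopseronbereod/ → ambopseronbereot.

ambopseronbereot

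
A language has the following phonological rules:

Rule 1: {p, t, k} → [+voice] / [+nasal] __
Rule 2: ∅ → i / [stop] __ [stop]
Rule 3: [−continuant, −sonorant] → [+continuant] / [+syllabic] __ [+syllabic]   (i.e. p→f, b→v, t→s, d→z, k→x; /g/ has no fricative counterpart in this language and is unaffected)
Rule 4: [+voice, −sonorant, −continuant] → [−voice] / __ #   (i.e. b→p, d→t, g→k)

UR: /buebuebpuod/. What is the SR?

Rule 1 (post-nasal voicing): no segment meets the environment; /buebuebpuod/ is unchanged.
Rule 2 (stop-cluster i-epenthesis): /b/ and /p/ form a stop–stop cluster, so [i] is inserted between them. /buebuebpuod/ → buebuebipuod.
Rule 3 (intervocalic spirantization): /b/ is a stop between vowels /e/ and /u/, so it spirantizes to the fricative [v]. /b/ is a stop between vowels /e/ and /i/, so it spirantizes to the fricative [v]. /p/ is a stop between vowels /i/ and /u/, so it spirantizes to the fricative [f]. /buebuebipuod/ → buevuevifuod.
Rule 4 (final devoicing): /d/ is a voiced stop in word-final position, so it devoices to [t]. /buevuevifuod/ → buevuevifuot.

buevuevifuot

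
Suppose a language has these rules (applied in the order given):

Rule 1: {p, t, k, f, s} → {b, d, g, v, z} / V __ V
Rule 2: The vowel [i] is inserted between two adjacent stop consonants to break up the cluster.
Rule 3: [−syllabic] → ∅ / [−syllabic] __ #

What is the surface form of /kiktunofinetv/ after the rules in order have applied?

kikitunovinet

Rule 1 (intervocalic voicing): /f/ is a voiceless obstruent between vowels /o/ and /i/, so it voices to [v]. /kiktunofinetv/ → kiktunovinetv.
Rule 2 (stop-cluster i-epenthesis): /k/ and /t/ form a stop–stop cluster, so [i] is inserted between them. /kiktunovinetv/ → kikitunovinetv.
Rule 3 (final cluster simplification): /v/ is the second consonant of a word-final cluster /tv/, so it deletes. /kikitunovinetv/ → kikitunovinet.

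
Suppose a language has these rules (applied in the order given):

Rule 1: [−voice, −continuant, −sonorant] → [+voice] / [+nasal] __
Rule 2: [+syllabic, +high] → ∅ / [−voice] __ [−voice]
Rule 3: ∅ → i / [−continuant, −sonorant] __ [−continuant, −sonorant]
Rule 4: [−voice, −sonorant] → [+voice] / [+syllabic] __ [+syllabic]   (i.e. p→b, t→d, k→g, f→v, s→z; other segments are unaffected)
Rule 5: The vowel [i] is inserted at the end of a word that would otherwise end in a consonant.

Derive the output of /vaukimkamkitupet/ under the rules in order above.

Rule 1 (post-nasal voicing): /k/ is a voiceless stop immediately after the nasal /m/, so it voices to [g]. /k/ is a voiceless stop immediately after the nasal /m/, so it voices to [g]. /vaukimkamkitupet/ → vaukimgamgitupet.
Rule 2 (high vowel syncope): /u/ is a high vowel flanked by voiceless consonants /t/ and /p/, so it deletes. /vaukimgamgitupet/ → vaukimgamgitpet.
Rule 3 (stop-cluster i-epenthesis): /t/ and /p/ form a stop–stop cluster, so [i] is inserted between them. /vaukimgamgitpet/ → vaukimgamgitipet.
Rule 4 (intervocalic voicing): /k/ is a voiceless obstruent between vowels /u/ and /i/, so it voices to [g]. /t/ is a voiceless obstruent between vowels /i/ and /i/, so it voices to [d]. /p/ is a voiceless obstruent between vowels /i/ and /e/, so it voices to [b]. /vaukimgamgitipet/ → vaugimgamgidibet.
Rule 5 (final i-epenthesis): the form ends in the consonant /t/, so [i] is inserted word-finally. /vaugimgamgidibet/ → vaugimgamgidibeti.

vaugimgamgidibeti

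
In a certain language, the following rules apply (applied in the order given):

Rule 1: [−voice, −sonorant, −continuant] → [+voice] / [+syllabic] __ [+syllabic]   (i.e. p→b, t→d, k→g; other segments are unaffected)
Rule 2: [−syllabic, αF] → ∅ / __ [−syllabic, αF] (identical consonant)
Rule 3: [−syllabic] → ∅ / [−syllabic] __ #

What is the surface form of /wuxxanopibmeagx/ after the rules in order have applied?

wuxanobibmeag

Rule 1 (intervocalic voicing): /p/ is a voiceless stop between vowels /o/ and /i/, so it voices to [b]. /wuxxanopibmeagx/ → wuxxanobibmeagx.
Rule 2 (degemination): /xx/ is a geminate; the first /x/ deletes. /wuxxanobibmeagx/ → wuxanobibmeagx.
Rule 3 (final cluster simplification): /x/ is the second consonant of a word-final cluster /gx/, so it deletes. /wuxanobibmeagx/ → wuxanobibmeag.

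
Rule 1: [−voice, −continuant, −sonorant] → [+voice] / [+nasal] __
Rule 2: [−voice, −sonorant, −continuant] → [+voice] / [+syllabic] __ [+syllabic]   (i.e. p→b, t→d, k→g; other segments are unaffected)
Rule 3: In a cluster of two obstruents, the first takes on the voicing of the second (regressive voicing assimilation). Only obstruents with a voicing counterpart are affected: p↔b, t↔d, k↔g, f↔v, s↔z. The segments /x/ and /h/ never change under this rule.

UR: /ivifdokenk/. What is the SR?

Rule 1 (post-nasal voicing): /k/ is a voiceless stop immediately after the nasal /n/, so it voices to [g]. /ivifdokenk/ → ivifdokeng.
Rule 2 (intervocalic voicing): /k/ is a voiceless stop between vowels /o/ and /e/, so it voices to [g]. /ivifdokeng/ → ivifdogeng.
Rule 3 (regressive voicing assimilation): /f/ precedes the voiced obstruent /d/, so it voices to [v] by assimilation. /ivifdogeng/ → ivivdogeng.

ivivdogeng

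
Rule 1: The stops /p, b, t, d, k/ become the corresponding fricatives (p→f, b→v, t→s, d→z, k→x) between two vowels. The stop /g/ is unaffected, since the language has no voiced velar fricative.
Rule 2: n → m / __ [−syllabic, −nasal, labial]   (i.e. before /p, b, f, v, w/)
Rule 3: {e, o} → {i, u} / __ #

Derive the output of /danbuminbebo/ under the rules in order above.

dambumimbevu

Rule 1 (intervocalic spirantization): /b/ is a stop between vowels /e/ and /o/, so it spirantizes to the fricative [v]. /danbuminbebo/ → danbuminbevo.
Rule 2 (nasal place assimilation): /n/ precedes the labial consonant /b/, so it assimilates in place to [m]. /n/ precedes the labial consonant /b/, so it assimilates in place to [m]. /danbuminbevo/ → dambumimbevo.
Rule 3 (final vowel raising): /o/ is a mid vowel in word-final position, so it raises to [u]. /dambumimbevo/ → dambumimbevu.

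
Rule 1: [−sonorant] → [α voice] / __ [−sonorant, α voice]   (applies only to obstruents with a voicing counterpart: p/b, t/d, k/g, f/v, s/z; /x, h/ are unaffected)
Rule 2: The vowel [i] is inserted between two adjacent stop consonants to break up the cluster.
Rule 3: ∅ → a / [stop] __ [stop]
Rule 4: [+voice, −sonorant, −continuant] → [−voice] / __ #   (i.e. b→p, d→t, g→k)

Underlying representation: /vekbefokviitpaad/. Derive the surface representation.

Rule 1 (regressive voicing assimilation): /k/ precedes the voiced obstruent /b/, so it voices to [g] by assimilation. /k/ precedes the voiced obstruent /v/, so it voices to [g] by assimilation. /vekbefokviitpaad/ → vegbefogviitpaad.
Rule 2 (stop-cluster i-epenthesis): /g/ and /b/ form a stop–stop cluster, so [i] is inserted between them. /t/ and /p/ form a stop–stop cluster, so [i] is inserted between them. /vegbefogviitpaad/ → vegibefogviitipaad.
Rule 3 (stop-cluster a-epenthesis): no segment meets the environment; /vegibefogviitipaad/ is unchanged.
Rule 4 (final devoicing): /d/ is a voiced stop in word-final position, so it devoices to [t]. /vegibefogviitipaad/ → vegibefogviitipaat.

vegibefogviitipaat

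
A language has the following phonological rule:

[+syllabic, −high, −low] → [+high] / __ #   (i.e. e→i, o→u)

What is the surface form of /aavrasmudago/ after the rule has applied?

/o/ is a mid vowel in word-final position, so it raises to [u].
Surface form: [aavrasmudagu].

aavrasmudagu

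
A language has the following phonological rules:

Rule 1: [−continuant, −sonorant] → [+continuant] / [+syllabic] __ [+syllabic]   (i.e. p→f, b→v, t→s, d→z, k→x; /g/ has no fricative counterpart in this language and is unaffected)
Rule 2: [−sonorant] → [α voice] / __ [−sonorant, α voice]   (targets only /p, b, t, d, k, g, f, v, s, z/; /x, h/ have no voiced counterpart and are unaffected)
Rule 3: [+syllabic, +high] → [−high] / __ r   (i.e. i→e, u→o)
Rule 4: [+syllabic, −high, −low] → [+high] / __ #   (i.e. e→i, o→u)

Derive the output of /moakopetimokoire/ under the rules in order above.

moaxofesimoxoeri

Rule 1 (intervocalic spirantization): /k/ is a stop between vowels /a/ and /o/, so it spirantizes to the fricative [x]. /p/ is a stop between vowels /o/ and /e/, so it spirantizes to the fricative [f]. /t/ is a stop between vowels /e/ and /i/, so it spirantizes to the fricative [s]. /k/ is a stop between vowels /o/ and /o/, so it spirantizes to the fricative [x]. /moakopetimokoire/ → moaxofesimoxoire.
Rule 2 (regressive voicing assimilation): no segment meets the environment; /moaxofesimoxoire/ is unchanged.
Rule 3 (pre-rhotic lowering): /i/ is a high vowel immediately before /r/, so it lowers to [e]. /moaxofesimoxoire/ → moaxofesimoxoere.
Rule 4 (final vowel raising): /e/ is a mid vowel in word-final position, so it raises to [i]. /moaxofesimoxoere/ → moaxofesimoxoeri.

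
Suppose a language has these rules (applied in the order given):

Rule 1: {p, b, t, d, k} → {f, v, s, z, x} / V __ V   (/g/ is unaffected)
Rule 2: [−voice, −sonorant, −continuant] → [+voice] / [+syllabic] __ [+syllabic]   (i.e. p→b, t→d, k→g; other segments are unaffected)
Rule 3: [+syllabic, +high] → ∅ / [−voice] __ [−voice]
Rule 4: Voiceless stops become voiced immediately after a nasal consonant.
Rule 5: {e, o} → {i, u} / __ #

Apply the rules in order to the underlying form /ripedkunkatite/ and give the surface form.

rifedkungassi

Rule 1 (intervocalic spirantization): /p/ is a stop between vowels /i/ and /e/, so it spirantizes to the fricative [f]. /t/ is a stop between vowels /a/ and /i/, so it spirantizes to the fricative [s]. /t/ is a stop between vowels /i/ and /e/, so it spirantizes to the fricative [s]. /ripedkunkatite/ → rifedkunkasise.
Rule 2 (intervocalic voicing): no segment meets the environment; /rifedkunkasise/ is unchanged.
Rule 3 (high vowel syncope): /i/ is a high vowel flanked by voiceless consonants /s/ and /s/, so it deletes. /rifedkunkasise/ → rifedkunkasse.
Rule 4 (post-nasal voicing): /k/ is a voiceless stop immediately after the nasal /n/, so it voices to [g]. /rifedkunkasse/ → rifedkungasse.
Rule 5 (final vowel raising): /e/ is a mid vowel in word-final position, so it raises to [i]. /rifedkungasse/ → rifedkungassi.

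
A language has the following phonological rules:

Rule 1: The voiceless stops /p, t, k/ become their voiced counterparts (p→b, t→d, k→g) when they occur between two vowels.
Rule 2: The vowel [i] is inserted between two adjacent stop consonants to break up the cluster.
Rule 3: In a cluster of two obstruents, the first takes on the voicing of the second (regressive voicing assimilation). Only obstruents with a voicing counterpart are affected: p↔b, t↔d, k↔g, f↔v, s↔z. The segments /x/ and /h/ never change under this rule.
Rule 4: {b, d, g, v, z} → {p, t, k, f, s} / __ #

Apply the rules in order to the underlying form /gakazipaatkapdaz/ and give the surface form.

gagazibaatikapidas

Rule 1 (intervocalic voicing): /k/ is a voiceless stop between vowels /a/ and /a/, so it voices to [g]. /p/ is a voiceless stop between vowels /i/ and /a/, so it voices to [b]. /gakazipaatkapdaz/ → gagazibaatkapdaz.
Rule 2 (stop-cluster i-epenthesis): /t/ and /k/ form a stop–stop cluster, so [i] is inserted between them. /p/ and /d/ form a stop–stop cluster, so [i] is inserted between them. /gagazibaatkapdaz/ → gagazibaatikapidaz.
Rule 3 (regressive voicing assimilation): no segment meets the environment; /gagazibaatikapidaz/ is unchanged.
Rule 4 (final devoicing): /z/ is a voiced obstruent in word-final position, so it devoices to [s]. /gagazibaatikapidaz/ → gagazibaatikapidas.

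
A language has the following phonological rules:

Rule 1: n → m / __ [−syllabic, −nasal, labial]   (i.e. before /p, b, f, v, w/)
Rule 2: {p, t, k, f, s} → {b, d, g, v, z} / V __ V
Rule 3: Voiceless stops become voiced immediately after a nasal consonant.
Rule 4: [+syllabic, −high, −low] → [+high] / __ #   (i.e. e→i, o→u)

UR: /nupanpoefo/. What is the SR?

nubamboevu

Rule 1 (nasal place assimilation): /n/ precedes the labial consonant /p/, so it assimilates in place to [m]. /nupanpoefo/ → nupampoefo.
Rule 2 (intervocalic voicing): /p/ is a voiceless obstruent between vowels /u/ and /a/, so it voices to [b]. /f/ is a voiceless obstruent between vowels /e/ and /o/, so it voices to [v]. /nupampoefo/ → nubampoevo.
Rule 3 (post-nasal voicing): /p/ is a voiceless stop immediately after the nasal /m/, so it voices to [b]. /nubampoevo/ → nubamboevo.
Rule 4 (final vowel raising): /o/ is a mid vowel in word-final position, so it raises to [u]. /nubamboevo/ → nubamboevu.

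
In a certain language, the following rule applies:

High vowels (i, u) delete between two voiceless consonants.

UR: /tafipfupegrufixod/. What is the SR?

tafpfpegrufxod

/i/ is a high vowel flanked by voiceless consonants /f/ and /p/, so it deletes.
/u/ is a high vowel flanked by voiceless consonants /f/ and /p/, so it deletes.
/i/ is a high vowel flanked by voiceless consonants /f/ and /x/, so it deletes.
The other instance of /u/ does not occur in the required environment and remains unchanged.
Surface form: [tafpfpegrufxod].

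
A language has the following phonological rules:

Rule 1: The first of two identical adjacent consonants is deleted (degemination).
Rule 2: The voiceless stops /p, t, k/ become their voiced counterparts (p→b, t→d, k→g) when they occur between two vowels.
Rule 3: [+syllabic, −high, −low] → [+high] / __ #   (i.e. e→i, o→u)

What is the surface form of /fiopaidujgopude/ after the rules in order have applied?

Rule 1 (degemination): no segment meets the environment; /fiopaidujgopude/ is unchanged.
Rule 2 (intervocalic voicing): /p/ is a voiceless stop between vowels /o/ and /a/, so it voices to [b]. /p/ is a voiceless stop between vowels /o/ and /u/, so it voices to [b]. /fiopaidujgopude/ → fiobaidujgobude.
Rule 3 (final vowel raising): /e/ is a mid vowel in word-final position, so it raises to [i]. /fiobaidujgobude/ → fiobaidujgobudi.

fiobaidujgobudi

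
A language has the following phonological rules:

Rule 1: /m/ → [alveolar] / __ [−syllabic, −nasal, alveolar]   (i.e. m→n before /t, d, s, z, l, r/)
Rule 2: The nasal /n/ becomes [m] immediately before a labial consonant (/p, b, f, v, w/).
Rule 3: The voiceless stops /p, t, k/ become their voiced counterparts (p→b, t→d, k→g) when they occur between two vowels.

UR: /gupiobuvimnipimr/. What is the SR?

Rule 1 (nasal place assimilation): /m/ precedes the alveolar consonant /r/, so it assimilates in place to [n]. /gupiobuvimnipimr/ → gupiobuvimnipinr.
Rule 2 (nasal place assimilation): no segment meets the environment; /gupiobuvimnipinr/ is unchanged.
Rule 3 (intervocalic voicing): /p/ is a voiceless stop between vowels /u/ and /i/, so it voices to [b]. /p/ is a voiceless stop between vowels /i/ and /i/, so it voices to [b]. /gupiobuvimnipinr/ → gubiobuvimnibinr.

gubiobuvimnibinr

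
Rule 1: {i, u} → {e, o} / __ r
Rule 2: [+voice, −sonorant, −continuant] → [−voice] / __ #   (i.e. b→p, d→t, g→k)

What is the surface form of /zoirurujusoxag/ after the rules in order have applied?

zoerorujusoxak

Rule 1 (pre-rhotic lowering): /i/ is a high vowel immediately before /r/, so it lowers to [e]. /u/ is a high vowel immediately before /r/, so it lowers to [o]. /zoirurujusoxag/ → zoerorujusoxag.
Rule 2 (final devoicing): /g/ is a voiced stop in word-final position, so it devoices to [k]. /zoerorujusoxag/ → zoerorujusoxak.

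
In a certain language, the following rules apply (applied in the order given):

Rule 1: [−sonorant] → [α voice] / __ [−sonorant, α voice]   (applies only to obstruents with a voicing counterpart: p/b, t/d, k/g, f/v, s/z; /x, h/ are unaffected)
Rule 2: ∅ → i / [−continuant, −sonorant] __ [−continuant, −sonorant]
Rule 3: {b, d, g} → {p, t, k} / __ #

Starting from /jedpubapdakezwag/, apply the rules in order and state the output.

Rule 1 (regressive voicing assimilation): /d/ precedes the voiceless obstruent /p/, so it devoices to [t] by assimilation. /p/ precedes the voiced obstruent /d/, so it voices to [b] by assimilation. /jedpubapdakezwag/ → jetpubabdakezwag.
Rule 2 (stop-cluster i-epenthesis): /t/ and /p/ form a stop–stop cluster, so [i] is inserted between them. /b/ and /d/ form a stop–stop cluster, so [i] is inserted between them. /jetpubabdakezwag/ → jetipubabidakezwag.
Rule 3 (final devoicing): /g/ is a voiced stop in word-final position, so it devoices to [k]. /jetipubabidakezwag/ → jetipubabidakezwak.

jetipubabidakezwak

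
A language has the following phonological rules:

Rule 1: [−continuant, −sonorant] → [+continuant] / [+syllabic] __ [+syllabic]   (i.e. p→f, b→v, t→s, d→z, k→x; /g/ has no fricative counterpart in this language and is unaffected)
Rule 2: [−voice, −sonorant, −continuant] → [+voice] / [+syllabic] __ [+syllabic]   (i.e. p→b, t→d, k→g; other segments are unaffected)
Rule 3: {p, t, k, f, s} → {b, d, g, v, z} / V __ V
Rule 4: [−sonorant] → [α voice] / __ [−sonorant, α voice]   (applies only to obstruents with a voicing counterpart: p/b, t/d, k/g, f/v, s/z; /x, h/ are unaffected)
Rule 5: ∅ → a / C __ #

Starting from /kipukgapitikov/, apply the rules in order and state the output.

kivuggavizixova

Rule 1 (intervocalic spirantization): /p/ is a stop between vowels /i/ and /u/, so it spirantizes to the fricative [f]. /p/ is a stop between vowels /a/ and /i/, so it spirantizes to the fricative [f]. /t/ is a stop between vowels /i/ and /i/, so it spirantizes to the fricative [s]. /k/ is a stop between vowels /i/ and /o/, so it spirantizes to the fricative [x]. /kipukgapitikov/ → kifukgafisixov.
Rule 2 (intervocalic voicing): no segment meets the environment; /kifukgafisixov/ is unchanged.
Rule 3 (intervocalic voicing): /f/ is a voiceless obstruent between vowels /i/ and /u/, so it voices to [v]. /f/ is a voiceless obstruent between vowels /a/ and /i/, so it voices to [v]. /s/ is a voiceless obstruent between vowels /i/ and /i/, so it voices to [z]. /kifukgafisixov/ → kivukgavizixov.
Rule 4 (regressive voicing assimilation): /k/ precedes the voiced obstruent /g/, so it voices to [g] by assimilation. /kivukgavizixov/ → kivuggavizixov.
Rule 5 (final a-epenthesis): the form ends in the consonant /v/, so [a] is inserted word-finally. /kivuggavizixov/ → kivuggavizixova.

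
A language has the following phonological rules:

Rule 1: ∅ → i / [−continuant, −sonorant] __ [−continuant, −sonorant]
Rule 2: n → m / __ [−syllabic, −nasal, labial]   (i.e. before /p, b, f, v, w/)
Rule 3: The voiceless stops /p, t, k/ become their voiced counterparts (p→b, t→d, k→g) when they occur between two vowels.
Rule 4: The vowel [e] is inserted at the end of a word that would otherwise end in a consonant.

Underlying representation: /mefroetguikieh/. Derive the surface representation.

mefroediguigiehe

Rule 1 (stop-cluster i-epenthesis): /t/ and /g/ form a stop–stop cluster, so [i] is inserted between them. /mefroetguikieh/ → mefroetiguikieh.
Rule 2 (nasal place assimilation): no segment meets the environment; /mefroetiguikieh/ is unchanged.
Rule 3 (intervocalic voicing): /t/ is a voiceless stop between vowels /e/ and /i/, so it voices to [d]. /k/ is a voiceless stop between vowels /i/ and /i/, so it voices to [g]. /mefroetiguikieh/ → mefroediguigieh.
Rule 4 (final e-epenthesis): the form ends in the consonant /h/, so [e] is inserted word-finally. /mefroediguigieh/ → mefroediguigiehe.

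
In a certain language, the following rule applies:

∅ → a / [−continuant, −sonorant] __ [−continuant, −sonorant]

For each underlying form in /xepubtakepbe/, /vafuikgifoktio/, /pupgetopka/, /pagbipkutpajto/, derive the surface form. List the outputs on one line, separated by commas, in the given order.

xepubatakepabe, vafuikagifokatio, pupagetopaka, pagabipakutapajto

/xepubtakepbe/: /b/ and /t/ form a stop–stop cluster, so [a] is inserted between them. /p/ and /b/ form a stop–stop cluster, so [a] is inserted between them. → [xepubatakepabe].
/vafuikgifoktio/: /k/ and /g/ form a stop–stop cluster, so [a] is inserted between them. /k/ and /t/ form a stop–stop cluster, so [a] is inserted between them. → [vafuikagifokatio].
/pupgetopka/: /p/ and /g/ form a stop–stop cluster, so [a] is inserted between them. /p/ and /k/ form a stop–stop cluster, so [a] is inserted between them. → [pupagetopaka].
/pagbipkutpajto/: /g/ and /b/ form a stop–stop cluster, so [a] is inserted between them. /p/ and /k/ form a stop–stop cluster, so [a] is inserted between them. /t/ and /p/ form a stop–stop cluster, so [a] is inserted between them. → [pagabipakutapajto].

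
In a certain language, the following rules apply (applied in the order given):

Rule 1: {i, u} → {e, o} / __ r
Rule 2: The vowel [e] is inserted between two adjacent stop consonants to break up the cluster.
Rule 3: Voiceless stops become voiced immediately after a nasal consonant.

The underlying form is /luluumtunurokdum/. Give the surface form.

luluumdunorokedum

Rule 1 (pre-rhotic lowering): /u/ is a high vowel immediately before /r/, so it lowers to [o]. /luluumtunurokdum/ → luluumtunorokdum.
Rule 2 (stop-cluster e-epenthesis): /k/ and /d/ form a stop–stop cluster, so [e] is inserted between them. /luluumtunorokdum/ → luluumtunorokedum.
Rule 3 (post-nasal voicing): /t/ is a voiceless stop immediately after the nasal /m/, so it voices to [d]. /luluumtunorokedum/ → luluumdunorokedum.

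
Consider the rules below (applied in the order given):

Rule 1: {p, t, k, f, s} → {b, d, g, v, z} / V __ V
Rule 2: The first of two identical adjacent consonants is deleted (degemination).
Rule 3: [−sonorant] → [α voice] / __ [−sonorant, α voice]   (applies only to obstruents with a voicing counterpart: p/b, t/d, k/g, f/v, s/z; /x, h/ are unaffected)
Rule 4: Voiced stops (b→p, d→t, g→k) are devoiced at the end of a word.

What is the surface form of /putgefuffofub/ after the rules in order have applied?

Rule 1 (intervocalic voicing): /f/ is a voiceless obstruent between vowels /e/ and /u/, so it voices to [v]. /f/ is a voiceless obstruent between vowels /o/ and /u/, so it voices to [v]. /putgefuffofub/ → putgevuffovub.
Rule 2 (degemination): /ff/ is a geminate; the first /f/ deletes. /putgevuffovub/ → putgevufovub.
Rule 3 (regressive voicing assimilation): /t/ precedes the voiced obstruent /g/, so it voices to [d] by assimilation. /putgevufovub/ → pudgevufovub.
Rule 4 (final devoicing): /b/ is a voiced stop in word-final position, so it devoices to [p]. /pudgevufovub/ → pudgevufovup.

pudgevufovup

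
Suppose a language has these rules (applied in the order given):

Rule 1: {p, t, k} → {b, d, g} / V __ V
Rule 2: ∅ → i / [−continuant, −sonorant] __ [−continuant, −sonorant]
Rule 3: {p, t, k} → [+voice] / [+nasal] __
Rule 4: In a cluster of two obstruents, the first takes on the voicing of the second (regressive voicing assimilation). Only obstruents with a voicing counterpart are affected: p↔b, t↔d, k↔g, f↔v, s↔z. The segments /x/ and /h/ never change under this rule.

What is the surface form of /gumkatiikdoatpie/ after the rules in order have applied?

Rule 1 (intervocalic voicing): /t/ is a voiceless stop between vowels /a/ and /i/, so it voices to [d]. /gumkatiikdoatpie/ → gumkadiikdoatpie.
Rule 2 (stop-cluster i-epenthesis): /k/ and /d/ form a stop–stop cluster, so [i] is inserted between them. /t/ and /p/ form a stop–stop cluster, so [i] is inserted between them. /gumkadiikdoatpie/ → gumkadiikidoatipie.
Rule 3 (post-nasal voicing): /k/ is a voiceless stop immediately after the nasal /m/, so it voices to [g]. /gumkadiikidoatipie/ → gumgadiikidoatipie.
Rule 4 (regressive voicing assimilation): no segment meets the environment; /gumgadiikidoatipie/ is unchanged.

gumgadiikidoatipie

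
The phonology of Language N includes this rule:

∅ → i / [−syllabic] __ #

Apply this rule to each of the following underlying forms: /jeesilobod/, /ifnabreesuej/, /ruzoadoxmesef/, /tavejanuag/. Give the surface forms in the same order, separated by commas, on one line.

/jeesilobod/: the form ends in the consonant /d/, so [i] is inserted word-finally. → [jeesilobodi].
/ifnabreesuej/: the form ends in the consonant /j/, so [i] is inserted word-finally. → [ifnabreesueji].
/ruzoadoxmesef/: the form ends in the consonant /f/, so [i] is inserted word-finally. → [ruzoadoxmesefi].
/tavejanuag/: the form ends in the consonant /g/, so [i] is inserted word-finally. → [tavejanuagi].

jeesilobodi, ifnabreesueji, ruzoadoxmesefi, tavejanuagi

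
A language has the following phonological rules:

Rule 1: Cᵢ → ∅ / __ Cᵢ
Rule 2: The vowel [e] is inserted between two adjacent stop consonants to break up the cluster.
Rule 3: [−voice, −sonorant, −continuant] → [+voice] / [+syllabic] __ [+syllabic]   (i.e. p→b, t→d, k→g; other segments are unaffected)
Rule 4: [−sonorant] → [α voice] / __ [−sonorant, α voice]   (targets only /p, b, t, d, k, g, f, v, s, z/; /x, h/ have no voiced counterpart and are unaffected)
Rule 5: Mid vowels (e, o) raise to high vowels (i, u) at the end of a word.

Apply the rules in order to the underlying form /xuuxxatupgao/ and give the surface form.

Rule 1 (degemination): /xx/ is a geminate; the first /x/ deletes. /xuuxxatupgao/ → xuuxatupgao.
Rule 2 (stop-cluster e-epenthesis): /p/ and /g/ form a stop–stop cluster, so [e] is inserted between them. /xuuxatupgao/ → xuuxatupegao.
Rule 3 (intervocalic voicing): /t/ is a voiceless stop between vowels /a/ and /u/, so it voices to [d]. /p/ is a voiceless stop between vowels /u/ and /e/, so it voices to [b]. /xuuxatupegao/ → xuuxadubegao.
Rule 4 (regressive voicing assimilation): no segment meets the environment; /xuuxadubegao/ is unchanged.
Rule 5 (final vowel raising): /o/ is a mid vowel in word-final position, so it raises to [u]. /xuuxadubegao/ → xuuxadubegau.

xuuxadubegau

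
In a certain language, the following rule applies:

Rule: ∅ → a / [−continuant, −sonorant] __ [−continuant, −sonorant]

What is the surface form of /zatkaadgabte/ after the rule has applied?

/t/ and /k/ form a stop–stop cluster, so [a] is inserted between them.
/d/ and /g/ form a stop–stop cluster, so [a] is inserted between them.
/b/ and /t/ form a stop–stop cluster, so [a] is inserted between them.
Surface form: [zatakaadagabate].

zatakaadagabate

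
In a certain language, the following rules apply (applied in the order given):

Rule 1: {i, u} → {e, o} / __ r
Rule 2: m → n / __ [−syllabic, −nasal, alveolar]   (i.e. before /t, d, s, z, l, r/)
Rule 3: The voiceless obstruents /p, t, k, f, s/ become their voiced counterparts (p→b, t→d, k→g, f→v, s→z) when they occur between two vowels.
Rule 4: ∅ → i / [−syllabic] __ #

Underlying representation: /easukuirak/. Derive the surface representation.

eazugueraki

Rule 1 (pre-rhotic lowering): /i/ is a high vowel immediately before /r/, so it lowers to [e]. /easukuirak/ → easukuerak.
Rule 2 (nasal place assimilation): no segment meets the environment; /easukuerak/ is unchanged.
Rule 3 (intervocalic voicing): /s/ is a voiceless obstruent between vowels /a/ and /u/, so it voices to [z]. /k/ is a voiceless obstruent between vowels /u/ and /u/, so it voices to [g]. /easukuerak/ → eazuguerak.
Rule 4 (final i-epenthesis): the form ends in the consonant /k/, so [i] is inserted word-finally. /eazuguerak/ → eazugueraki.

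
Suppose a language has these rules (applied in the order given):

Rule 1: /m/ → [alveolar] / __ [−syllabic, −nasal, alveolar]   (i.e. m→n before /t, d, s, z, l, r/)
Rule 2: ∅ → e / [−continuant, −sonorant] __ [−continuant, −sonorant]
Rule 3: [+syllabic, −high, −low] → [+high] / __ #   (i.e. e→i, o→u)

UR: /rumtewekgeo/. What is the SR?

Rule 1 (nasal place assimilation): /m/ precedes the alveolar consonant /t/, so it assimilates in place to [n]. /rumtewekgeo/ → runtewekgeo.
Rule 2 (stop-cluster e-epenthesis): /k/ and /g/ form a stop–stop cluster, so [e] is inserted between them. /runtewekgeo/ → runtewekegeo.
Rule 3 (final vowel raising): /o/ is a mid vowel in word-final position, so it raises to [u]. /runtewekegeo/ → runtewekegeu.

runtewekegeu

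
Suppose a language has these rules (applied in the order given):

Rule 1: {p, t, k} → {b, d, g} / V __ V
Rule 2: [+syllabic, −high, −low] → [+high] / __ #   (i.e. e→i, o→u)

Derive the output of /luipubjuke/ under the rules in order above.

luibubjugi

Rule 1 (intervocalic voicing): /p/ is a voiceless stop between vowels /i/ and /u/, so it voices to [b]. /k/ is a voiceless stop between vowels /u/ and /e/, so it voices to [g]. /luipubjuke/ → luibubjuge.
Rule 2 (final vowel raising): /e/ is a mid vowel in word-final position, so it raises to [i]. /luibubjuge/ → luibubjugi.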